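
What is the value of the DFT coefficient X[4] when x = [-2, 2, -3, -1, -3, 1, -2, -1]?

X[4] = Σ(n=0 to 7) x[n] · ω_8^(4n) where ω_8 = e^(-2πi/8)
= (-2)·ω_8^0 + (2)·ω_8^4 + (-3)·ω_8^8 + (-1)·ω_8^12 + (-3)·ω_8^16 + (1)·ω_8^20 + (-2)·ω_8^24 + (-1)·ω_8^28

X[4] = -11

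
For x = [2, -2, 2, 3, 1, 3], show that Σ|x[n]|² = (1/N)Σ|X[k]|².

Time domain:
Σ|x[n]|² = |2|² + |-2|² + |2|² + |3|² + |1|² + |3|² = 31.0000

Frequency domain:
(1/6)Σ|X[k]|² = (1/6)(|9|² + |-2.0000+3.4641i|² + |3.0000+5.1962i|² + |1|² + |3.0000-5.1962i|² + |-2.0000-3.4641i|²) = (1/6)·186.0000 = 31.0000

Both sides agree, confirming Parseval's theorem.

Σ|x[n]|² = (1/N)Σ|X[k]|² = 31.0000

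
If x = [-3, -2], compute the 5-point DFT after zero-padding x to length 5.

Original 2-point DFT: [-5, -1]
Zero-padded 5-point DFT provides frequency interpolation.

DFT_5([x, 0, ...]) = [-5, -3.6180+1.9021i, -1.3820+1.1756i, -1.3820-1.1756i, -3.6180-1.9021i]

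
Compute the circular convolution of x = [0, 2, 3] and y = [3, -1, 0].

(x ⊛ y)[n] = Σ(m=0 to 2) x[m] · y[(n-m) mod 3]

Computing each output sample:
(x ⊛ y)[0] = -3
(x ⊛ y)[1] = 6
(x ⊛ y)[2] = 7

x ⊛ y = [-3, 6, 7]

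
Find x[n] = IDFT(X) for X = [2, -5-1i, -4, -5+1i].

x[n] = (1/4) Σ(k=0 to 3) X[k] · e^(2πikn/4)

Computing each x[n]:
x[0] = -3
x[1] = 2
x[2] = 2
x[3] = 1

x = [-3, 2, 2, 1]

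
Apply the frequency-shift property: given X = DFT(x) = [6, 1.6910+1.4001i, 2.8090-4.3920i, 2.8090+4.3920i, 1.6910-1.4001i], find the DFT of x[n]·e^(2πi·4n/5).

Modulation property: DFT(ω_5^(-4n)·x[n]) = X[(k-4) mod 5], so circularly shift X by 4 positions.

X[k-4] = [1.6910+1.4001i, 2.8090-4.3920i, 2.8090+4.3920i, 1.6910-1.4001i, 6]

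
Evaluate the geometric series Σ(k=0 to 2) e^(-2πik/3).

Sum of all nth roots of unity equals 0 for n > 1 (geometric series with r ≠ 1).

0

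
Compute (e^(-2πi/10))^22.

Since ω_10^10 = 1, powers reduce modulo 10.
22 mod 10 = 2
So ω_10^22 = ω_10^2 = e^(-2πi·2/10)

ω_10^22 = ω_10^2 = 0.3090-0.9511i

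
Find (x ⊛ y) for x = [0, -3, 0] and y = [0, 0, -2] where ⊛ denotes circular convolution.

(x ⊛ y)[n] = Σ(m=0 to 2) x[m] · y[(n-m) mod 3]

Computing each output sample:
(x ⊛ y)[0] = 6
(x ⊛ y)[1] = 0
(x ⊛ y)[2] = 0

x ⊛ y = [6, 0, 0]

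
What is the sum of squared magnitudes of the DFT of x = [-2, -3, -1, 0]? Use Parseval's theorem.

Parseval: Σ|x[n]|² = (1/N)Σ|X[k]|², so Σ|X[k]|² = N·Σ|x[n]|² = 4·14.0000

Σ|X[k]|² = N·Σ|x[n]|² = 4·14.0000 = 56.0000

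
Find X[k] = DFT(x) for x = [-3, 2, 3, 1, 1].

X[k] = Σ(n=0 to 4) x[n] · ω_5^(nk)
where ω_5 = e^(-2πi/5)

Computing each X[k]:
X[0] = 4
X[1] = -5.3090-2.1266i
X[2] = -4.1910+1.3143i
X[3] = -4.1910-1.3143i
X[4] = -5.3090+2.1266i

X = [4, -5.3090-2.1266i, -4.1910+1.3143i, -4.1910-1.3143i, -5.3090+2.1266i]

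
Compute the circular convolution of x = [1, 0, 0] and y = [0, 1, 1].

(x ⊛ y)[n] = Σ(m=0 to 2) x[m] · y[(n-m) mod 3]

Computing each output sample:
(x ⊛ y)[0] = 0
(x ⊛ y)[1] = 1
(x ⊛ y)[2] = 1

x ⊛ y = [0, 1, 1]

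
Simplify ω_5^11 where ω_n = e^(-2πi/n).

Since ω_5^5 = 1, powers reduce modulo 5.
11 mod 5 = 1
So ω_5^11 = ω_5^1 = e^(-2πi·1/5)

ω_5^11 = ω_5^1 = 0.3090-0.9511i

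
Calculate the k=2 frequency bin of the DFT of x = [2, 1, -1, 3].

X[2] = Σ(n=0 to 3) x[n] · ω_4^(2n) where ω_4 = e^(-2πi/4)
= (2)·ω_4^0 + (1)·ω_4^2 + (-1)·ω_4^4 + (3)·ω_4^6

X[2] = -3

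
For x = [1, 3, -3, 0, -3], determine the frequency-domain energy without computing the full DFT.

Parseval: Σ|x[n]|² = (1/N)Σ|X[k]|², so Σ|X[k]|² = N·Σ|x[n]|² = 5·28.0000

Σ|X[k]|² = N·Σ|x[n]|² = 5·28.0000 = 140.0000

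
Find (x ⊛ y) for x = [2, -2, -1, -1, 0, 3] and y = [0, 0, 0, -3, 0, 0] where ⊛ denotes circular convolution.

(x ⊛ y)[n] = Σ(m=0 to 5) x[m] · y[(n-m) mod 6]

Computing each output sample:
(x ⊛ y)[0] = 3
(x ⊛ y)[1] = 0
(x ⊛ y)[2] = -9
(x ⊛ y)[3] = -6
(x ⊛ y)[4] = 6
(x ⊛ y)[5] = 3

x ⊛ y = [3, 0, -9, -6, 6, 3]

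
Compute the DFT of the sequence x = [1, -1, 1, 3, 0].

X[k] = Σ(n=0 to 4) x[n] · ω_5^(nk)
where ω_5 = e^(-2πi/5)

Computing each X[k]:
X[0] = 4
X[1] = -2.5451+2.1266i
X[2] = 3.0451-1.3143i
X[3] = 3.0451+1.3143i
X[4] = -2.5451-2.1266i

X = [4, -2.5451+2.1266i, 3.0451-1.3143i, 3.0451+1.3143i, -2.5451-2.1266i]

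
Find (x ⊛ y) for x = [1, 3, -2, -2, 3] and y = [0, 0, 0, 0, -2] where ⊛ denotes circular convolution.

(x ⊛ y)[n] = Σ(m=0 to 4) x[m] · y[(n-m) mod 5]

Computing each output sample:
(x ⊛ y)[0] = -6
(x ⊛ y)[1] = 4
(x ⊛ y)[2] = 4
(x ⊛ y)[3] = -6
(x ⊛ y)[4] = -2

x ⊛ y = [-6, 4, 4, -6, -2]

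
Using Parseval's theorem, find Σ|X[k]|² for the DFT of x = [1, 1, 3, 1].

Parseval: Σ|x[n]|² = (1/N)Σ|X[k]|², so Σ|X[k]|² = N·Σ|x[n]|² = 4·12.0000

Σ|X[k]|² = N·Σ|x[n]|² = 4·12.0000 = 48.0000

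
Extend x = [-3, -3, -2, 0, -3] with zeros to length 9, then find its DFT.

Original 5-point DFT: [-11, -3.2361+1.1756i, 1.2361-1.9021i, 1.2361+1.9021i, -3.2361-1.1756i]
Zero-padded 9-point DFT provides frequency interpolation.

DFT_9([x, 0, ...]) = [-11, -2.8264+4.9240i, -3.9397+1.7101i, 1.0000+3.4641i, -2.2340-3.2139i, -2.2340+3.2139i, 1.0000-3.4641i, -3.9397-1.7101i, -2.8264-4.9240i]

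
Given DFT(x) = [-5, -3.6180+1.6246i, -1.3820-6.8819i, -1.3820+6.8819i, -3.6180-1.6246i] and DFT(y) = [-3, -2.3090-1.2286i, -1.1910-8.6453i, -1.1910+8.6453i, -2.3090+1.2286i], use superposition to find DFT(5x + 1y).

By linearity: DFT(5x + 1y) = 5·DFT(x) + 1·DFT(y)
= 5·[-5, -3.6180+1.6246i, -1.3820-6.8819i, -1.3820+6.8819i, -3.6180-1.6246i] + 1·[-3, -2.3090-1.2286i, -1.1910-8.6453i, -1.1910+8.6453i, -2.3090+1.2286i]

Computing element-wise:
Z[0] = 5·(-5) + 1·(-3) = -28
Z[1] = 5·(-3.6180+1.6246i) + 1·(-2.3090-1.2286i) = -20.3990+6.8944i
Z[2] = 5·(-1.3820-6.8819i) + 1·(-1.1910-8.6453i) = -8.1010-43.0548i
Z[3] = 5·(-1.3820+6.8819i) + 1·(-1.1910+8.6453i) = -8.1010+43.0548i
Z[4] = 5·(-3.6180-1.6246i) + 1·(-2.3090+1.2286i) = -20.3990-6.8944i

DFT(5x + 1y) = 5·X + 1·Y = [-28, -20.3990+6.8944i, -8.1010-43.0548i, -8.1010+43.0548i, -20.3990-6.8944i]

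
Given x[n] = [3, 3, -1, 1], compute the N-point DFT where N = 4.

X[k] = Σ(n=0 to 3) x[n] · ω_4^(nk)
where ω_4 = e^(-2πi/4)

Computing each X[k]:
X[0] = 6
X[1] = 4-2i
X[2] = -2
X[3] = 4+2i

X = [6, 4-2i, -2, 4+2i]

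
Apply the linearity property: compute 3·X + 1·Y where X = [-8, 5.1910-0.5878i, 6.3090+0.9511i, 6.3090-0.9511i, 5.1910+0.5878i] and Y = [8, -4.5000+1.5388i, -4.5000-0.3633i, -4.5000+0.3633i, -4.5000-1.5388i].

By linearity: DFT(3x + 1y) = 3·DFT(x) + 1·DFT(y)
= 3·[-8, 5.1910-0.5878i, 6.3090+0.9511i, 6.3090-0.9511i, 5.1910+0.5878i] + 1·[8, -4.5000+1.5388i, -4.5000-0.3633i, -4.5000+0.3633i, -4.5000-1.5388i]

Computing element-wise:
Z[0] = 3·(-8) + 1·(8) = -16
Z[1] = 3·(5.1910-0.5878i) + 1·(-4.5000+1.5388i) = 11.0730-0.2246i
Z[2] = 3·(6.3090+0.9511i) + 1·(-4.5000-0.3633i) = 14.4270+2.4900i
Z[3] = 3·(6.3090-0.9511i) + 1·(-4.5000+0.3633i) = 14.4270-2.4900i
Z[4] = 3·(5.1910+0.5878i) + 1·(-4.5000-1.5388i) = 11.0730+0.2246i

DFT(3x + 1y) = 3·X + 1·Y = [-16, 11.0730-0.2246i, 14.4270+2.4900i, 14.4270-2.4900i, 11.0730+0.2246i]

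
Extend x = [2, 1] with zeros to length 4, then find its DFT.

Original 2-point DFT: [3, 1]
Zero-padded 4-point DFT provides frequency interpolation.

DFT_4([x, 0, ...]) = [3, 2-1i, 1, 2+1i]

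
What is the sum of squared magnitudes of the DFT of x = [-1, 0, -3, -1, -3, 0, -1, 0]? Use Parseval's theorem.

Parseval: Σ|x[n]|² = (1/N)Σ|X[k]|², so Σ|X[k]|² = N·Σ|x[n]|² = 8·21.0000

Σ|X[k]|² = N·Σ|x[n]|² = 8·21.0000 = 168.0000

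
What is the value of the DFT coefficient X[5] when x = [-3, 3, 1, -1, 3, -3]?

X[5] = Σ(n=0 to 5) x[n] · ω_6^(5n) where ω_6 = e^(-2πi/6)
= (-3)·ω_6^0 + (3)·ω_6^5 + (1)·ω_6^10 + (-1)·ω_6^15 + (3)·ω_6^20 + (-3)·ω_6^25

X[5] = -4.0000+3.4641i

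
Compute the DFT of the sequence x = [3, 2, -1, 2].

X[k] = Σ(n=0 to 3) x[n] · ω_4^(nk)
where ω_4 = e^(-2πi/4)

Computing each X[k]:
X[0] = 6
X[1] = 4
X[2] = -2
X[3] = 4

X = [6, 4, -2, 4]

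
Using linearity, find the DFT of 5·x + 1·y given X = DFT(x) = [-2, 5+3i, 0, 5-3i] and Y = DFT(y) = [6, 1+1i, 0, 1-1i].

By linearity: DFT(5x + 1y) = 5·DFT(x) + 1·DFT(y)
= 5·[-2, 5+3i, 0, 5-3i] + 1·[6, 1+1i, 0, 1-1i]

Computing element-wise:
Z[0] = 5·(-2) + 1·(6) = -4
Z[1] = 5·(5+3i) + 1·(1+1i) = 26+16i
Z[2] = 5·(0) + 1·(0) = 0
Z[3] = 5·(5-3i) + 1·(1-1i) = 26-16i

DFT(5x + 1y) = 5·X + 1·Y = [-4, 26+16i, 0, 26-16i]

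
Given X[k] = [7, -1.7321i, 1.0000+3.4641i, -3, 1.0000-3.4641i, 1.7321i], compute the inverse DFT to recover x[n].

x[n] = (1/6) Σ(k=0 to 5) X[k] · e^(2πikn/6)

Computing each x[n]:
x[0] = 1
x[1] = 1
x[2] = 2
x[3] = 2
x[4] = -1
x[5] = 2

x = [1, 1, 2, 2, -1, 2]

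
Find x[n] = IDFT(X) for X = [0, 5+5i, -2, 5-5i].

x[n] = (1/4) Σ(k=0 to 3) X[k] · e^(2πikn/4)

Computing each x[n]:
x[0] = 2
x[1] = -2
x[2] = -3
x[3] = 3

x = [2, -2, -3, 3]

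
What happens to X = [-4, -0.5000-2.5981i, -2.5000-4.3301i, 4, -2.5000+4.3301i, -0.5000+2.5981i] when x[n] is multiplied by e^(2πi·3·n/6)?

Modulation property: DFT(ω_6^(-3n)·x[n]) = X[(k-3) mod 6], so circularly shift X by 3 positions.

X[k-3] = [4, -2.5000+4.3301i, -0.5000+2.5981i, -4, -0.5000-2.5981i, -2.5000-4.3301i]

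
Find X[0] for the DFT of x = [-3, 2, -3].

X[0] = Σ(n=0 to 2) x[n] · ω_3^0 = Σ x[n]
= (-3) + (2) + (-3)

X[0] = -4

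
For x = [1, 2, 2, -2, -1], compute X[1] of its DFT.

X[1] = Σ(n=0 to 4) x[n] · ω_5^(1n) where ω_5 = e^(-2πi/5)
= (1)·ω_5^0 + (2)·ω_5^1 + (2)·ω_5^2 + (-2)·ω_5^3 + (-1)·ω_5^4

X[1] = 1.3090-5.2043i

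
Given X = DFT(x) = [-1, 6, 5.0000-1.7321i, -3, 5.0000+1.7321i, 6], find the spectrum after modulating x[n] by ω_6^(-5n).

Modulation property: DFT(ω_6^(-5n)·x[n]) = X[(k-5) mod 6], so circularly shift X by 5 positions.

X[k-5] = [6, 5.0000-1.7321i, -3, 5.0000+1.7321i, 6, -1]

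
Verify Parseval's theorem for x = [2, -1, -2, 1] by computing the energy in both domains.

Time domain:
Σ|x[n]|² = |2|² + |-1|² + |-2|² + |1|² = 10.0000

Frequency domain:
(1/4)Σ|X[k]|² = (1/4)(|0|² + |4+2i|² + |0|² + |4-2i|²) = (1/4)·40.0000 = 10.0000

Both sides agree, confirming Parseval's theorem.

Σ|x[n]|² = (1/N)Σ|X[k]|² = 10.0000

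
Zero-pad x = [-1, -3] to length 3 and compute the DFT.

Original 2-point DFT: [-4, 2]
Zero-padded 3-point DFT provides frequency interpolation.

DFT_3([x, 0, ...]) = [-4, 0.5000+2.5981i, 0.5000-2.5981i]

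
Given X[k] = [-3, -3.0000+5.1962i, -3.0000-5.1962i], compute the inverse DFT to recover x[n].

x[n] = (1/3) Σ(k=0 to 2) X[k] · e^(2πikn/3)

Computing each x[n]:
x[0] = -3
x[1] = -3
x[2] = 3

x = [-3, -3, 3]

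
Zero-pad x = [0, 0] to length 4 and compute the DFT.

Original 2-point DFT: [0, 0]
Zero-padded 4-point DFT provides frequency interpolation.

DFT_4([x, 0, ...]) = [0, 0, 0, 0]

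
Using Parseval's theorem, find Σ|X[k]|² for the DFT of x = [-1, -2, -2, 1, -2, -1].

Parseval: Σ|x[n]|² = (1/N)Σ|X[k]|², so Σ|X[k]|² = N·Σ|x[n]|² = 6·15.0000

Σ|X[k]|² = N·Σ|x[n]|² = 6·15.0000 = 90.0000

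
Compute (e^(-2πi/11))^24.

Since ω_11^11 = 1, powers reduce modulo 11.
24 mod 11 = 2
So ω_11^24 = ω_11^2 = e^(-2πi·2/11)

ω_11^24 = ω_11^2 = 0.4154-0.9096i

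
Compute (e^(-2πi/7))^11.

Since ω_7^7 = 1, powers reduce modulo 7.
11 mod 7 = 4
So ω_7^11 = ω_7^4 = e^(-2πi·4/7)

ω_7^11 = ω_7^4 = -0.9010+0.4339i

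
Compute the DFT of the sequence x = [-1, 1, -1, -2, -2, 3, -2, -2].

X[k] = Σ(n=0 to 7) x[n] · ω_8^(nk)
where ω_8 = e^(-2πi/8)

Computing each X[k]:
X[0] = -6
X[1] = -0.4142+0.4142i
X[2] = -8i
X[3] = 2.4142+2.4142i
X[4] = -6
X[5] = 2.4142-2.4142i
X[6] = 8i
X[7] = -0.4142-0.4142i

X = [-6, -0.4142+0.4142i, -8i, 2.4142+2.4142i, -6, 2.4142-2.4142i, 8i, -0.4142-0.4142i]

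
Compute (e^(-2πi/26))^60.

Since ω_26^26 = 1, powers reduce modulo 26.
60 mod 26 = 8
So ω_26^60 = ω_26^8 = e^(-2πi·8/26)

ω_26^60 = ω_26^8 = -0.3546-0.9350i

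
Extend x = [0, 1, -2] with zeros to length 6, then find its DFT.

Original 3-point DFT: [-1, 0.5000-2.5981i, 0.5000+2.5981i]
Zero-padded 6-point DFT provides frequency interpolation.

DFT_6([x, 0, ...]) = [-1, 1.5000+0.8660i, 0.5000-2.5981i, -3, 0.5000+2.5981i, 1.5000-0.8660i]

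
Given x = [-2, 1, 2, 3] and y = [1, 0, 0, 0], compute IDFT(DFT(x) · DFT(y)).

(x ⊛ y)[n] = Σ(m=0 to 3) x[m] · y[(n-m) mod 4]

Computing each output sample:
(x ⊛ y)[0] = -2
(x ⊛ y)[1] = 1
(x ⊛ y)[2] = 2
(x ⊛ y)[3] = 3

x ⊛ y = [-2, 1, 2, 3]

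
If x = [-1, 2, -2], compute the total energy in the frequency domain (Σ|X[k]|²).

Parseval: Σ|x[n]|² = (1/N)Σ|X[k]|², so Σ|X[k]|² = N·Σ|x[n]|² = 3·9.0000

Σ|X[k]|² = N·Σ|x[n]|² = 3·9.0000 = 27.0000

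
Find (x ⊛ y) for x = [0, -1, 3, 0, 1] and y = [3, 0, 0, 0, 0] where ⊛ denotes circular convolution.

(x ⊛ y)[n] = Σ(m=0 to 4) x[m] · y[(n-m) mod 5]

Computing each output sample:
(x ⊛ y)[0] = 0
(x ⊛ y)[1] = -3
(x ⊛ y)[2] = 9
(x ⊛ y)[3] = 0
(x ⊛ y)[4] = 3

x ⊛ y = [0, -3, 9, 0, 3]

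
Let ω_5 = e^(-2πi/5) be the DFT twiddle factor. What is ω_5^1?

ω_5^1 = e^(-2πi·1/5)
= cos(-2π·1/5) + i·sin(-2π·1/5)
= cos(-2π/5) + i·sin(-2π/5)

ω_5^1 = cos(-2π/5) + i·sin(-2π/5) = 0.3090-0.9511i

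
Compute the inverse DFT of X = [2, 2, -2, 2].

x[n] = (1/4) Σ(k=0 to 3) X[k] · e^(2πikn/4)

Computing each x[n]:
x[0] = 1
x[1] = 1
x[2] = -1
x[3] = 1

x = [1, 1, -1, 1]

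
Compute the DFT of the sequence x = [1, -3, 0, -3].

X[k] = Σ(n=0 to 3) x[n] · ω_4^(nk)
where ω_4 = e^(-2πi/4)

Computing each X[k]:
X[0] = -5
X[1] = 1
X[2] = 7
X[3] = 1

X = [-5, 1, 7, 1]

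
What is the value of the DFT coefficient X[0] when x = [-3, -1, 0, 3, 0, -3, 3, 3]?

X[0] = Σ(n=0 to 7) x[n] · ω_8^0 = Σ x[n]
= (-3) + (-1) + (0) + (3) + (0) + (-3) + (3) + (3)

X[0] = 2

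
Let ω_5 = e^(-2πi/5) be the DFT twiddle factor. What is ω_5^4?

ω_5^4 = e^(-2πi·4/5)
= cos(-2π·4/5) + i·sin(-2π·4/5)
= cos(-8π/5) + i·sin(-8π/5)

ω_5^4 = cos(-8π/5) + i·sin(-8π/5) = 0.3090+0.9511i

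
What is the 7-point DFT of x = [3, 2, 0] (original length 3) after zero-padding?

Original 3-point DFT: [5, 2.0000-1.7321i, 2.0000+1.7321i]
Zero-padded 7-point DFT provides frequency interpolation.

DFT_7([x, 0, ...]) = [5, 4.2470-1.5637i, 2.5550-1.9499i, 1.1981-0.8678i, 1.1981+0.8678i, 2.5550+1.9499i, 4.2470+1.5637i]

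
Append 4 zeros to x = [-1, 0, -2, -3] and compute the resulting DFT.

Original 4-point DFT: [-6, 1-3i, 0, 1+3i]
Zero-padded 8-point DFT provides frequency interpolation.

DFT_8([x, 0, ...]) = [-6, 1.1213+4.1213i, 1-3i, -3.1213+0.1213i, 0, -3.1213-0.1213i, 1+3i, 1.1213-4.1213i]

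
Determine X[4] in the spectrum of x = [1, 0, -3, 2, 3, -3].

X[4] = Σ(n=0 to 5) x[n] · ω_6^(4n) where ω_6 = e^(-2πi/6)
= (1)·ω_6^0 + (0)·ω_6^4 + (-3)·ω_6^8 + (2)·ω_6^12 + (3)·ω_6^16 + (-3)·ω_6^20

X[4] = 4.5000+7.7942i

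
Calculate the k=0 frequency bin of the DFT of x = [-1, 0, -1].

X[0] = Σ(n=0 to 2) x[n] · ω_3^0 = Σ x[n]
= (-1) + (0) + (-1)

X[0] = -2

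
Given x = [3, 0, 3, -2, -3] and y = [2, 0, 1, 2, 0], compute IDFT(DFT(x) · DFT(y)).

(x ⊛ y)[n] = Σ(m=0 to 4) x[m] · y[(n-m) mod 5]

Computing each output sample:
(x ⊛ y)[0] = 10
(x ⊛ y)[1] = -7
(x ⊛ y)[2] = 3
(x ⊛ y)[3] = 2
(x ⊛ y)[4] = -3

x ⊛ y = [10, -7, 3, 2, -3]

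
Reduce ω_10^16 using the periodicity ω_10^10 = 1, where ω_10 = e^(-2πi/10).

Since ω_10^10 = 1, powers reduce modulo 10.
16 mod 10 = 6
So ω_10^16 = ω_10^6 = e^(-2πi·6/10)

ω_10^16 = ω_10^6 = -0.8090+0.5878i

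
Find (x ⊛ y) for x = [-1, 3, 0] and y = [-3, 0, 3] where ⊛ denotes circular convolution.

(x ⊛ y)[n] = Σ(m=0 to 2) x[m] · y[(n-m) mod 3]

Computing each output sample:
(x ⊛ y)[0] = 12
(x ⊛ y)[1] = -9
(x ⊛ y)[2] = -3

x ⊛ y = [12, -9, -3]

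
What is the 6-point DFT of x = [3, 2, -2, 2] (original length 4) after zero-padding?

Original 4-point DFT: [5, 5, -3, 5]
Zero-padded 6-point DFT provides frequency interpolation.

DFT_6([x, 0, ...]) = [5, 3, 5.0000-3.4641i, -3, 5.0000+3.4641i, 3]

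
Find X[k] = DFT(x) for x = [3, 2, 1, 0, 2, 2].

X[k] = Σ(n=0 to 5) x[n] · ω_6^(nk)
where ω_6 = e^(-2πi/6)

Computing each X[k]:
X[0] = 10
X[1] = 3.5000+0.8660i
X[2] = -0.5000-0.8660i
X[3] = 2
X[4] = -0.5000+0.8660i
X[5] = 3.5000-0.8660i

X = [10, 3.5000+0.8660i, -0.5000-0.8660i, 2, -0.5000+0.8660i, 3.5000-0.8660i]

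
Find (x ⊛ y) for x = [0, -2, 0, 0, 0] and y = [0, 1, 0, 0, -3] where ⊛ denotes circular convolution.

(x ⊛ y)[n] = Σ(m=0 to 4) x[m] · y[(n-m) mod 5]

Computing each output sample:
(x ⊛ y)[0] = 6
(x ⊛ y)[1] = 0
(x ⊛ y)[2] = -2
(x ⊛ y)[3] = 0
(x ⊛ y)[4] = 0

x ⊛ y = [6, 0, -2, 0, 0]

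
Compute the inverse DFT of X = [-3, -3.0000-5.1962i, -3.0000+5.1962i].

x[n] = (1/3) Σ(k=0 to 2) X[k] · e^(2πikn/3)

Computing each x[n]:
x[0] = -3
x[1] = 3
x[2] = -3

x = [-3, 3, -3]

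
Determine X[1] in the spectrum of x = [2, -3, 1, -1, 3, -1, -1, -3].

X[1] = Σ(n=0 to 7) x[n] · ω_8^(1n) where ω_8 = e^(-2πi/8)
= (2)·ω_8^0 + (-3)·ω_8^1 + (1)·ω_8^2 + (-1)·ω_8^3 + (3)·ω_8^4 + (-1)·ω_8^5 + (-1)·ω_8^6 + (-3)·ω_8^7

X[1] = -3.8284-2.0000i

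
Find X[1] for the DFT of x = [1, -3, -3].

X[1] = Σ(n=0 to 2) x[n] · ω_3^(1n) where ω_3 = e^(-2πi/3)
= (1)·ω_3^0 + (-3)·ω_3^1 + (-3)·ω_3^2

X[1] = 4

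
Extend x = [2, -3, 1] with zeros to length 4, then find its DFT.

Original 3-point DFT: [0, 3.0000+3.4641i, 3.0000-3.4641i]
Zero-padded 4-point DFT provides frequency interpolation.

DFT_4([x, 0, ...]) = [0, 1+3i, 6, 1-3i]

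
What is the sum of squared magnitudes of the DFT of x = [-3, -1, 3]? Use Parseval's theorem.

Parseval: Σ|x[n]|² = (1/N)Σ|X[k]|², so Σ|X[k]|² = N·Σ|x[n]|² = 3·19.0000

Σ|X[k]|² = N·Σ|x[n]|² = 3·19.0000 = 57.0000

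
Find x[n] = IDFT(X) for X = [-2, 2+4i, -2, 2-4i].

x[n] = (1/4) Σ(k=0 to 3) X[k] · e^(2πikn/4)

Computing each x[n]:
x[0] = 0
x[1] = -2
x[2] = -2
x[3] = 2

x = [0, -2, -2, 2]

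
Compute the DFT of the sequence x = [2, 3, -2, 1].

X[k] = Σ(n=0 to 3) x[n] · ω_4^(nk)
where ω_4 = e^(-2πi/4)

Computing each X[k]:
X[0] = 4
X[1] = 4-2i
X[2] = -4
X[3] = 4+2i

X = [4, 4-2i, -4, 4+2i]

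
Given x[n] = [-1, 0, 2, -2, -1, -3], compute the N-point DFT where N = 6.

X[k] = Σ(n=0 to 5) x[n] · ω_6^(nk)
where ω_6 = e^(-2πi/6)

Computing each X[k]:
X[0] = -5
X[1] = -1.0000-5.1962i
X[2] = -2
X[3] = 5
X[4] = -2
X[5] = -1.0000+5.1962i

X = [-5, -1.0000-5.1962i, -2, 5, -2, -1.0000+5.1962i]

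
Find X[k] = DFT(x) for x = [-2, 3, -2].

X[k] = Σ(n=0 to 2) x[n] · ω_3^(nk)
where ω_3 = e^(-2πi/3)

Computing each X[k]:
X[0] = -1
X[1] = -2.5000-4.3301i
X[2] = -2.5000+4.3301i

X = [-1, -2.5000-4.3301i, -2.5000+4.3301i]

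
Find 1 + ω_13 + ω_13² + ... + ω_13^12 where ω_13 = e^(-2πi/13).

Sum of all nth roots of unity equals 0 for n > 1 (geometric series with r ≠ 1).

0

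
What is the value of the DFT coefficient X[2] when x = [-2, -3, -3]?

X[2] = Σ(n=0 to 2) x[n] · ω_3^(2n) where ω_3 = e^(-2πi/3)
= (-2)·ω_3^0 + (-3)·ω_3^2 + (-3)·ω_3^4

X[2] = 1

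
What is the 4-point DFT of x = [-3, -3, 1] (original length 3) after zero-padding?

Original 3-point DFT: [-5, -2.0000+3.4641i, -2.0000-3.4641i]
Zero-padded 4-point DFT provides frequency interpolation.

DFT_4([x, 0, ...]) = [-5, -4+3i, 1, -4-3i]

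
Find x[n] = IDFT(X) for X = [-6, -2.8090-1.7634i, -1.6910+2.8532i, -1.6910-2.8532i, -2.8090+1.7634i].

x[n] = (1/5) Σ(k=0 to 4) X[k] · e^(2πikn/5)

Computing each x[n]:
x[0] = -3
x[1] = -1
x[2] = 1
x[3] = -2
x[4] = -1

x = [-3, -1, 1, -2, -1]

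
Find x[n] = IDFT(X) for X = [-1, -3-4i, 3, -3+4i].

x[n] = (1/4) Σ(k=0 to 3) X[k] · e^(2πikn/4)

Computing each x[n]:
x[0] = -1
x[1] = 1
x[2] = 2
x[3] = -3

x = [-1, 1, 2, -3]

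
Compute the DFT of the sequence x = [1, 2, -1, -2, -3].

X[k] = Σ(n=0 to 4) x[n] · ω_5^(nk)
where ω_5 = e^(-2πi/5)

Computing each X[k]:
X[0] = -3
X[1] = 3.1180-5.3431i
X[2] = 0.8820-1.9879i
X[3] = 0.8820+1.9879i
X[4] = 3.1180+5.3431i

X = [-3, 3.1180-5.3431i, 0.8820-1.9879i, 0.8820+1.9879i, 3.1180+5.3431i]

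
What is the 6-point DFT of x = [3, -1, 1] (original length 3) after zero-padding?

Original 3-point DFT: [3, 3.0000+1.7321i, 3.0000-1.7321i]
Zero-padded 6-point DFT provides frequency interpolation.

DFT_6([x, 0, ...]) = [3, 2, 3.0000+1.7321i, 5, 3.0000-1.7321i, 2]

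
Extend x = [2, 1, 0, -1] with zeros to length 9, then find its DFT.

Original 4-point DFT: [2, 2-2i, 2, 2+2i]
Zero-padded 9-point DFT provides frequency interpolation.

DFT_9([x, 0, ...]) = [2, 3.2660+0.2232i, 2.6736-1.8508i, 0.5000-0.8660i, 1.5603+0.5240i, 1.5603-0.5240i, 0.5000+0.8660i, 2.6736+1.8508i, 3.2660-0.2232i]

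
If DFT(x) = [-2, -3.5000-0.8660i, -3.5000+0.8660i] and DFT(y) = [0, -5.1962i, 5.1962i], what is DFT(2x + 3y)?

By linearity: DFT(2x + 3y) = 2·DFT(x) + 3·DFT(y)
= 2·[-2, -3.5000-0.8660i, -3.5000+0.8660i] + 3·[0, -5.1962i, 5.1962i]

Computing element-wise:
Z[0] = 2·(-2) + 3·(0) = -4
Z[1] = 2·(-3.5000-0.8660i) + 3·(-5.1962i) = -7.0000-17.3206i
Z[2] = 2·(-3.5000+0.8660i) + 3·(5.1962i) = -7.0000+17.3206i

DFT(2x + 3y) = 2·X + 3·Y = [-4, -7.0000-17.3206i, -7.0000+17.3206i]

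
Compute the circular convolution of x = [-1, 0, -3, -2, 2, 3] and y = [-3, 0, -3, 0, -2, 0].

(x ⊛ y)[n] = Σ(m=0 to 5) x[m] · y[(n-m) mod 6]

Computing each output sample:
(x ⊛ y)[0] = 3
(x ⊛ y)[1] = -5
(x ⊛ y)[2] = 8
(x ⊛ y)[3] = 0
(x ⊛ y)[4] = 5
(x ⊛ y)[5] = -3

x ⊛ y = [3, -5, 8, 0, 5, -3]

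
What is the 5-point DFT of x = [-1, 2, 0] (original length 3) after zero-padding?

Original 3-point DFT: [1, -2.0000-1.7321i, -2.0000+1.7321i]
Zero-padded 5-point DFT provides frequency interpolation.

DFT_5([x, 0, ...]) = [1, -0.3820-1.9021i, -2.6180-1.1756i, -2.6180+1.1756i, -0.3820+1.9021i]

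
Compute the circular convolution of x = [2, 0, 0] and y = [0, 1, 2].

(x ⊛ y)[n] = Σ(m=0 to 2) x[m] · y[(n-m) mod 3]

Computing each output sample:
(x ⊛ y)[0] = 0
(x ⊛ y)[1] = 2
(x ⊛ y)[2] = 4

x ⊛ y = [0, 2, 4]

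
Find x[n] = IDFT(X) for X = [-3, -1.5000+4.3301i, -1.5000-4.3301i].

x[n] = (1/3) Σ(k=0 to 2) X[k] · e^(2πikn/3)

Computing each x[n]:
x[0] = -2
x[1] = -3
x[2] = 2

x = [-2, -3, 2]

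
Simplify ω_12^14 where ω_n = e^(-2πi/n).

Since ω_12^12 = 1, powers reduce modulo 12.
14 mod 12 = 2
So ω_12^14 = ω_12^2 = e^(-2πi·2/12)

ω_12^14 = ω_12^2 = 0.5000-0.8660i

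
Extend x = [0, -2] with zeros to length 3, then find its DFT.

Original 2-point DFT: [-2, 2]
Zero-padded 3-point DFT provides frequency interpolation.

DFT_3([x, 0, ...]) = [-2, 1.0000+1.7321i, 1.0000-1.7321i]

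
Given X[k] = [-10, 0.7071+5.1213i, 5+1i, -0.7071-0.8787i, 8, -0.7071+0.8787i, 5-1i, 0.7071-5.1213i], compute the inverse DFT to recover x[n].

x[n] = (1/8) Σ(k=0 to 7) X[k] · e^(2πikn/8)

Computing each x[n]:
x[0] = 1
x[1] = -3
x[2] = -3
x[3] = -3
x[4] = 1
x[5] = -2
x[6] = 0
x[7] = -1

x = [1, -3, -3, -3, 1, -2, 0, -1]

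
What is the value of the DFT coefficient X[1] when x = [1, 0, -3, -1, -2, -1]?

X[1] = Σ(n=0 to 5) x[n] · ω_6^(1n) where ω_6 = e^(-2πi/6)
= (1)·ω_6^0 + (0)·ω_6^1 + (-3)·ω_6^2 + (-1)·ω_6^3 + (-2)·ω_6^4 + (-1)·ω_6^5

X[1] = 4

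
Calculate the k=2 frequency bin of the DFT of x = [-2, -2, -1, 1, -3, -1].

X[2] = Σ(n=0 to 5) x[n] · ω_6^(2n) where ω_6 = e^(-2πi/6)
= (-2)·ω_6^0 + (-2)·ω_6^2 + (-1)·ω_6^4 + (1)·ω_6^6 + (-3)·ω_6^8 + (-1)·ω_6^10

X[2] = 2.5000+2.5981i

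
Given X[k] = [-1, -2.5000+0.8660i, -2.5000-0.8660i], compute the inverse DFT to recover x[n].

x[n] = (1/3) Σ(k=0 to 2) X[k] · e^(2πikn/3)

Computing each x[n]:
x[0] = -2
x[1] = 0
x[2] = 1

x = [-2, 0, 1]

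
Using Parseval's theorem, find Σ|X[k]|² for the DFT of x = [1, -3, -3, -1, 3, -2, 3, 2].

Parseval: Σ|x[n]|² = (1/N)Σ|X[k]|², so Σ|X[k]|² = N·Σ|x[n]|² = 8·46.0000

Σ|X[k]|² = N·Σ|x[n]|² = 8·46.0000 = 368.0000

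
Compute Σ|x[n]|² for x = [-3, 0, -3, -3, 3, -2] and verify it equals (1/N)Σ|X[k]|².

Time domain:
Σ|x[n]|² = |-3|² + |0|² + |-3|² + |-3|² + |3|² + |-2|² = 40.0000

Frequency domain:
(1/6)Σ|X[k]|² = (1/6)(|-8|² + |-1.0000+3.4641i|² + |-5.0000-6.9282i|² + |2|² + |-5.0000+6.9282i|² + |-1.0000-3.4641i|²) = (1/6)·240.0000 = 40.0000

Both sides agree, confirming Parseval's theorem.

Σ|x[n]|² = (1/N)Σ|X[k]|² = 40.0000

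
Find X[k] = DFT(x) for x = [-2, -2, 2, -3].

X[k] = Σ(n=0 to 3) x[n] · ω_4^(nk)
where ω_4 = e^(-2πi/4)

Computing each X[k]:
X[0] = -5
X[1] = -4-1i
X[2] = 5
X[3] = -4+1i

X = [-5, -4-1i, 5, -4+1i]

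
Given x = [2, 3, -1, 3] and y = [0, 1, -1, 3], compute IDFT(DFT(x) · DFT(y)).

(x ⊛ y)[n] = Σ(m=0 to 3) x[m] · y[(n-m) mod 4]

Computing each output sample:
(x ⊛ y)[0] = 13
(x ⊛ y)[1] = -4
(x ⊛ y)[2] = 10
(x ⊛ y)[3] = 2

x ⊛ y = [13, -4, 10, 2]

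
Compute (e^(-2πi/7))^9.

Since ω_7^7 = 1, powers reduce modulo 7.
9 mod 7 = 2
So ω_7^9 = ω_7^2 = e^(-2πi·2/7)

ω_7^9 = ω_7^2 = -0.2225-0.9749i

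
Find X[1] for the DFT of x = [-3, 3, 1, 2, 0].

X[1] = Σ(n=0 to 4) x[n] · ω_5^(1n) where ω_5 = e^(-2πi/5)
= (-3)·ω_5^0 + (3)·ω_5^1 + (1)·ω_5^2 + (2)·ω_5^3 + (0)·ω_5^4

X[1] = -4.5000-2.2654i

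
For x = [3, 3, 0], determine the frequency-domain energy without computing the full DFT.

Parseval: Σ|x[n]|² = (1/N)Σ|X[k]|², so Σ|X[k]|² = N·Σ|x[n]|² = 3·18.0000

Σ|X[k]|² = N·Σ|x[n]|² = 3·18.0000 = 54.0000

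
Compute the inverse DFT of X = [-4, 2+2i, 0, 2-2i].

x[n] = (1/4) Σ(k=0 to 3) X[k] · e^(2πikn/4)

Computing each x[n]:
x[0] = 0
x[1] = -2
x[2] = -2
x[3] = 0

x = [0, -2, -2, 0]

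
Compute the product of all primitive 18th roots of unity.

The primitive 18th roots of unity are ω_18^k for k coprime to 18: k ∈ {1, 5, 7, 11, 13, 17}
Their product equals the constant term of the cyclotomic polynomial Φ_18(x) up to sign.
For n ≥ 3, the product of all primitive nth roots of unity is 1. (For n=1 it is 1; for n=2 it is -1.)

1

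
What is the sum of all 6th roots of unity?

Sum of all nth roots of unity equals 0 for n > 1 (geometric series with r ≠ 1).

0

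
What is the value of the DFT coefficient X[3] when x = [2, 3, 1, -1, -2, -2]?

X[3] = Σ(n=0 to 5) x[n] · ω_6^(3n) where ω_6 = e^(-2πi/6)
= (2)·ω_6^0 + (3)·ω_6^3 + (1)·ω_6^6 + (-1)·ω_6^9 + (-2)·ω_6^12 + (-2)·ω_6^15

X[3] = 1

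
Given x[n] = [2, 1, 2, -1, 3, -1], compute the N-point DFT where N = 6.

X[k] = Σ(n=0 to 5) x[n] · ω_6^(nk)
where ω_6 = e^(-2πi/6)

Computing each X[k]:
X[0] = 6
X[1] = 0.5000-0.8660i
X[2] = -1.5000-2.5981i
X[3] = 8
X[4] = -1.5000+2.5981i
X[5] = 0.5000+0.8660i

X = [6, 0.5000-0.8660i, -1.5000-2.5981i, 8, -1.5000+2.5981i, 0.5000+0.8660i]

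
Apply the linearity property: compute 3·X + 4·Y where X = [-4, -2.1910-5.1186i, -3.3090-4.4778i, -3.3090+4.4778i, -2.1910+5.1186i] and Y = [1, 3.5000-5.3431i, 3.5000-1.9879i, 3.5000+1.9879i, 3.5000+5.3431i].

By linearity: DFT(3x + 4y) = 3·DFT(x) + 4·DFT(y)
= 3·[-4, -2.1910-5.1186i, -3.3090-4.4778i, -3.3090+4.4778i, -2.1910+5.1186i] + 4·[1, 3.5000-5.3431i, 3.5000-1.9879i, 3.5000+1.9879i, 3.5000+5.3431i]

Computing element-wise:
Z[0] = 3·(-4) + 4·(1) = -8
Z[1] = 3·(-2.1910-5.1186i) + 4·(3.5000-5.3431i) = 7.4270-36.7282i
Z[2] = 3·(-3.3090-4.4778i) + 4·(3.5000-1.9879i) = 4.0730-21.3850i
Z[3] = 3·(-3.3090+4.4778i) + 4·(3.5000+1.9879i) = 4.0730+21.3850i
Z[4] = 3·(-2.1910+5.1186i) + 4·(3.5000+5.3431i) = 7.4270+36.7282i

DFT(3x + 4y) = 3·X + 4·Y = [-8, 7.4270-36.7282i, 4.0730-21.3850i, 4.0730+21.3850i, 7.4270+36.7282i]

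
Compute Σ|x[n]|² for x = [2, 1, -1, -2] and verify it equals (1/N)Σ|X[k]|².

Time domain:
Σ|x[n]|² = |2|² + |1|² + |-1|² + |-2|² = 10.0000

Frequency domain:
(1/4)Σ|X[k]|² = (1/4)(|0|² + |3-3i|² + |2|² + |3+3i|²) = (1/4)·40.0000 = 10.0000

Both sides agree, confirming Parseval's theorem.

Σ|x[n]|² = (1/N)Σ|X[k]|² = 10.0000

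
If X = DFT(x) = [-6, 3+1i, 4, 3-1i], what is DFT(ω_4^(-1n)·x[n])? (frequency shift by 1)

Modulation property: DFT(ω_4^(-1n)·x[n]) = X[(k-1) mod 4], so circularly shift X by 1 positions.

X[k-1] = [3-1i, -6, 3+1i, 4]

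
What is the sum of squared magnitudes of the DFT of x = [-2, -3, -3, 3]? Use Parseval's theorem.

Parseval: Σ|x[n]|² = (1/N)Σ|X[k]|², so Σ|X[k]|² = N·Σ|x[n]|² = 4·31.0000

Σ|X[k]|² = N·Σ|x[n]|² = 4·31.0000 = 124.0000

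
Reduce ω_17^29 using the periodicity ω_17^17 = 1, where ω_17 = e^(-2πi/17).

Since ω_17^17 = 1, powers reduce modulo 17.
29 mod 17 = 12
So ω_17^29 = ω_17^12 = e^(-2πi·12/17)

ω_17^29 = ω_17^12 = -0.2737+0.9618i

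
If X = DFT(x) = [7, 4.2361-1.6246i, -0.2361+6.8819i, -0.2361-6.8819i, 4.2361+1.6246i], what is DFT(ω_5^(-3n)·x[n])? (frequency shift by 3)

Modulation property: DFT(ω_5^(-3n)·x[n]) = X[(k-3) mod 5], so circularly shift X by 3 positions.

X[k-3] = [-0.2361+6.8819i, -0.2361-6.8819i, 4.2361+1.6246i, 7, 4.2361-1.6246i]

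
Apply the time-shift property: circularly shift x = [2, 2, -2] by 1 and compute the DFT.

Time shift by 1: X_shifted[k] = ω_3^(1k) · X[k]
Shifted x = [-2, 2, 2]

DFT(x[n-1]) = [2, -4, -4]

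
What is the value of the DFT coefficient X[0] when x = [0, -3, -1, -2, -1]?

X[0] = Σ(n=0 to 4) x[n] · ω_5^0 = Σ x[n]
= (0) + (-3) + (-1) + (-2) + (-1)

X[0] = -7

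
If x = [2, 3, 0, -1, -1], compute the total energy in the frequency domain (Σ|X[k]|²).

Parseval: Σ|x[n]|² = (1/N)Σ|X[k]|², so Σ|X[k]|² = N·Σ|x[n]|² = 5·15.0000

Σ|X[k]|² = N·Σ|x[n]|² = 5·15.0000 = 75.0000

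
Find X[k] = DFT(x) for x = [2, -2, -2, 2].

X[k] = Σ(n=0 to 3) x[n] · ω_4^(nk)
where ω_4 = e^(-2πi/4)

Computing each X[k]:
X[0] = 0
X[1] = 4+4i
X[2] = 0
X[3] = 4-4i

X = [0, 4+4i, 0, 4-4i]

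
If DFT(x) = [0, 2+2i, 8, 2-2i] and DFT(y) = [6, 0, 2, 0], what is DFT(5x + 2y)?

By linearity: DFT(5x + 2y) = 5·DFT(x) + 2·DFT(y)
= 5·[0, 2+2i, 8, 2-2i] + 2·[6, 0, 2, 0]

Computing element-wise:
Z[0] = 5·(0) + 2·(6) = 12
Z[1] = 5·(2+2i) + 2·(0) = 10+10i
Z[2] = 5·(8) + 2·(2) = 44
Z[3] = 5·(2-2i) + 2·(0) = 10-10i

DFT(5x + 2y) = 5·X + 2·Y = [12, 10+10i, 44, 10-10i]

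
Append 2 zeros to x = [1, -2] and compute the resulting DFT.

Original 2-point DFT: [-1, 3]
Zero-padded 4-point DFT provides frequency interpolation.

DFT_4([x, 0, ...]) = [-1, 1+2i, 3, 1-2i]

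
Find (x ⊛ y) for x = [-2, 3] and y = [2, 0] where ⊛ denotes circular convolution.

(x ⊛ y)[n] = Σ(m=0 to 1) x[m] · y[(n-m) mod 2]

Computing each output sample:
(x ⊛ y)[0] = -4
(x ⊛ y)[1] = 6

x ⊛ y = [-4, 6]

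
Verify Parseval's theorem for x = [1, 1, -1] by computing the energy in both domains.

Time domain:
Σ|x[n]|² = |1|² + |1|² + |-1|² = 3.0000

Frequency domain:
(1/3)Σ|X[k]|² = (1/3)(|1|² + |1.0000-1.7321i|² + |1.0000+1.7321i|²) = (1/3)·9.0000 = 3.0000

Both sides agree, confirming Parseval's theorem.

Σ|x[n]|² = (1/N)Σ|X[k]|² = 3.0000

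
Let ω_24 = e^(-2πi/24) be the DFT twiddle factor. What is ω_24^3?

ω_24^3 = e^(-2πi·3/24)
= cos(-2π·3/24) + i·sin(-2π·3/24)
= cos(-6π/24) + i·sin(-6π/24)

ω_24^3 = cos(-6π/24) + i·sin(-6π/24) = 0.7071-0.7071i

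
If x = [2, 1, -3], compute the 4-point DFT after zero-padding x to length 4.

Original 3-point DFT: [0, 3.0000-3.4641i, 3.0000+3.4641i]
Zero-padded 4-point DFT provides frequency interpolation.

DFT_4([x, 0, ...]) = [0, 5-1i, -2, 5+1i]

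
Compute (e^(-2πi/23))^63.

Since ω_23^23 = 1, powers reduce modulo 23.
63 mod 23 = 17
So ω_23^63 = ω_23^17 = e^(-2πi·17/23)

ω_23^63 = ω_23^17 = -0.0682+0.9977i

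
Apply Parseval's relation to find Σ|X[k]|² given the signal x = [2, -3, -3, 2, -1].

Parseval: Σ|x[n]|² = (1/N)Σ|X[k]|², so Σ|X[k]|² = N·Σ|x[n]|² = 5·27.0000

Σ|X[k]|² = N·Σ|x[n]|² = 5·27.0000 = 135.0000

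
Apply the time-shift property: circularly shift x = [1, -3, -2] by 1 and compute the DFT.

Time shift by 1: X_shifted[k] = ω_3^(1k) · X[k]
Shifted x = [-2, 1, -3]

DFT(x[n-1]) = [-4, -1.0000-3.4641i, -1.0000+3.4641i]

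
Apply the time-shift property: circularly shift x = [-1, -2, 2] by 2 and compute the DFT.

Time shift by 2: X_shifted[k] = ω_3^(2k) · X[k]
Shifted x = [-2, 2, -1]

DFT(x[n-2]) = [-1, -2.5000-2.5981i, -2.5000+2.5981i]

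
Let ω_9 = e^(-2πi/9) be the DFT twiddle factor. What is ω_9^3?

ω_9^3 = e^(-2πi·3/9)
= cos(-2π·3/9) + i·sin(-2π·3/9)
= cos(-6π/9) + i·sin(-6π/9)

ω_9^3 = cos(-6π/9) + i·sin(-6π/9) = -0.5000-0.8660i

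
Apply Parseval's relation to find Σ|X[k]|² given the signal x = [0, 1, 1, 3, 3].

Parseval: Σ|x[n]|² = (1/N)Σ|X[k]|², so Σ|X[k]|² = N·Σ|x[n]|² = 5·20.0000

Σ|X[k]|² = N·Σ|x[n]|² = 5·20.0000 = 100.0000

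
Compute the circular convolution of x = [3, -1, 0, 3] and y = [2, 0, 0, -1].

(x ⊛ y)[n] = Σ(m=0 to 3) x[m] · y[(n-m) mod 4]

Computing each output sample:
(x ⊛ y)[0] = 7
(x ⊛ y)[1] = -2
(x ⊛ y)[2] = -3
(x ⊛ y)[3] = 3

x ⊛ y = [7, -2, -3, 3]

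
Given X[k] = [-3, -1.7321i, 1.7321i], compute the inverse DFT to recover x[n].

x[n] = (1/3) Σ(k=0 to 2) X[k] · e^(2πikn/3)

Computing each x[n]:
x[0] = -1
x[1] = 0
x[2] = -2

x = [-1, 0, -2]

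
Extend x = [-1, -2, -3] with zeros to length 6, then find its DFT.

Original 3-point DFT: [-6, 1.5000-0.8660i, 1.5000+0.8660i]
Zero-padded 6-point DFT provides frequency interpolation.

DFT_6([x, 0, ...]) = [-6, -0.5000+4.3301i, 1.5000-0.8660i, -2, 1.5000+0.8660i, -0.5000-4.3301i]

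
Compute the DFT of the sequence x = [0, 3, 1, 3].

X[k] = Σ(n=0 to 3) x[n] · ω_4^(nk)
where ω_4 = e^(-2πi/4)

Computing each X[k]:
X[0] = 7
X[1] = -1
X[2] = -5
X[3] = -1

X = [7, -1, -5, -1]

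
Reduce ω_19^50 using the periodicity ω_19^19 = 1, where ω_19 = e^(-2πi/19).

Since ω_19^19 = 1, powers reduce modulo 19.
50 mod 19 = 12
So ω_19^50 = ω_19^12 = e^(-2πi·12/19)

ω_19^50 = ω_19^12 = -0.6773+0.7357i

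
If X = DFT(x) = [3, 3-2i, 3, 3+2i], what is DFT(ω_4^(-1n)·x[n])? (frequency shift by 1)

Modulation property: DFT(ω_4^(-1n)·x[n]) = X[(k-1) mod 4], so circularly shift X by 1 positions.

X[k-1] = [3+2i, 3, 3-2i, 3]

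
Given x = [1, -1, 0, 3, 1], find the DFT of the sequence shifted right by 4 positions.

Time shift by 4: X_shifted[k] = ω_5^(4k) · X[k]
Shifted x = [-1, 0, 3, 1, 1]

DFT(x[n-4]) = [4, -3.9271-0.2245i, -0.5729+2.4899i, -0.5729-2.4899i, -3.9271+0.2245i]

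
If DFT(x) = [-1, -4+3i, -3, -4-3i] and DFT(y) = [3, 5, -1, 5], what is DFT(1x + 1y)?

By linearity: DFT(1x + 1y) = 1·DFT(x) + 1·DFT(y)
= 1·[-1, -4+3i, -3, -4-3i] + 1·[3, 5, -1, 5]

Computing element-wise:
Z[0] = 1·(-1) + 1·(3) = 2
Z[1] = 1·(-4+3i) + 1·(5) = 1+3i
Z[2] = 1·(-3) + 1·(-1) = -4
Z[3] = 1·(-4-3i) + 1·(5) = 1-3i

DFT(1x + 1y) = 1·X + 1·Y = [2, 1+3i, -4, 1-3i]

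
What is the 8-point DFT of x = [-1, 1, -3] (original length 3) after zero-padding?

Original 3-point DFT: [-3, -3.4641i, 3.4641i]
Zero-padded 8-point DFT provides frequency interpolation.

DFT_8([x, 0, ...]) = [-3, -0.2929+2.2929i, 2-1i, -1.7071-3.7071i, -5, -1.7071+3.7071i, 2+1i, -0.2929-2.2929i]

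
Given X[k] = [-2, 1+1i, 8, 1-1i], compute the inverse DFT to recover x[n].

x[n] = (1/4) Σ(k=0 to 3) X[k] · e^(2πikn/4)

Computing each x[n]:
x[0] = 2
x[1] = -3
x[2] = 1
x[3] = -2

x = [2, -3, 1, -2]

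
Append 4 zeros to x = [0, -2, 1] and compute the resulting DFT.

Original 3-point DFT: [-1, 0.5000+2.5981i, 0.5000-2.5981i]
Zero-padded 7-point DFT provides frequency interpolation.

DFT_7([x, 0, ...]) = [-1, -1.4695+0.5887i, -0.4559+2.3837i, 2.4254+1.6496i, 2.4254-1.6496i, -0.4559-2.3837i, -1.4695-0.5887i]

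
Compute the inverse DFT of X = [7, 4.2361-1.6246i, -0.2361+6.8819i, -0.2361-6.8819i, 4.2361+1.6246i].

x[n] = (1/5) Σ(k=0 to 4) X[k] · e^(2πikn/5)

Computing each x[n]:
x[0] = 3
x[1] = 1
x[2] = 3
x[3] = -3
x[4] = 3

x = [3, 1, 3, -3, 3]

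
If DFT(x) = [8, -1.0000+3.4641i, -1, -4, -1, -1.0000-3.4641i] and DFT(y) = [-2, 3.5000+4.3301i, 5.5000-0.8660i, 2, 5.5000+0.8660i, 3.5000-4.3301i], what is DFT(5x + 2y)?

By linearity: DFT(5x + 2y) = 5·DFT(x) + 2·DFT(y)
= 5·[8, -1.0000+3.4641i, -1, -4, -1, -1.0000-3.4641i] + 2·[-2, 3.5000+4.3301i, 5.5000-0.8660i, 2, 5.5000+0.8660i, 3.5000-4.3301i]

Computing element-wise:
Z[0] = 5·(8) + 2·(-2) = 36
Z[1] = 5·(-1.0000+3.4641i) + 2·(3.5000+4.3301i) = 2.0000+25.9807i
Z[2] = 5·(-1) + 2·(5.5000-0.8660i) = 6.0000-1.7320i
Z[3] = 5·(-4) + 2·(2) = -16
Z[4] = 5·(-1) + 2·(5.5000+0.8660i) = 6.0000+1.7320i
Z[5] = 5·(-1.0000-3.4641i) + 2·(3.5000-4.3301i) = 2.0000-25.9807i

DFT(5x + 2y) = 5·X + 2·Y = [36, 2.0000+25.9807i, 6.0000-1.7320i, -16, 6.0000+1.7320i, 2.0000-25.9807i]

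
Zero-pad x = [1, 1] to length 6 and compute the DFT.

Original 2-point DFT: [2, 0]
Zero-padded 6-point DFT provides frequency interpolation.

DFT_6([x, 0, ...]) = [2, 1.5000-0.8660i, 0.5000-0.8660i, 0, 0.5000+0.8660i, 1.5000+0.8660i]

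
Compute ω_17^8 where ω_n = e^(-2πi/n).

ω_17^8 = e^(-2πi·8/17)
= cos(-2π·8/17) + i·sin(-2π·8/17)
= cos(-16π/17) + i·sin(-16π/17)

ω_17^8 = cos(-16π/17) + i·sin(-16π/17) = -0.9830-0.1837i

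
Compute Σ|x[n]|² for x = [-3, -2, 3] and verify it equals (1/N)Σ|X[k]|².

Time domain:
Σ|x[n]|² = |-3|² + |-2|² + |3|² = 22.0000

Frequency domain:
(1/3)Σ|X[k]|² = (1/3)(|-2|² + |-3.5000+4.3301i|² + |-3.5000-4.3301i|²) = (1/3)·66.0000 = 22.0000

Both sides agree, confirming Parseval's theorem.

Σ|x[n]|² = (1/N)Σ|X[k]|² = 22.0000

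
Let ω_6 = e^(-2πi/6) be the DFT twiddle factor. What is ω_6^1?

ω_6^1 = e^(-2πi·1/6)
= cos(-2π·1/6) + i·sin(-2π·1/6)
= cos(-2π/6) + i·sin(-2π/6)

ω_6^1 = cos(-2π/6) + i·sin(-2π/6) = 0.5000-0.8660i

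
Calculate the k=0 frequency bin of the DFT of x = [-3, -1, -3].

X[0] = Σ(n=0 to 2) x[n] · ω_3^0 = Σ x[n]
= (-3) + (-1) + (-3)

X[0] = -7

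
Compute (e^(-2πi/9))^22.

Since ω_9^9 = 1, powers reduce modulo 9.
22 mod 9 = 4
So ω_9^22 = ω_9^4 = e^(-2πi·4/9)

ω_9^22 = ω_9^4 = -0.9397-0.3420i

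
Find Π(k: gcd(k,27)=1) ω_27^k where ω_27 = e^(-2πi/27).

The primitive 27th roots of unity are ω_27^k for k coprime to 27: k ∈ {1, 2, 4, 5, 7, 8, 10, 11, 13, 14, 16, 17, 19, 20, 22, 23, 25, 26}
Their product equals the constant term of the cyclotomic polynomial Φ_27(x) up to sign.
For n ≥ 3, the product of all primitive nth roots of unity is 1. (For n=1 it is 1; for n=2 it is -1.)

1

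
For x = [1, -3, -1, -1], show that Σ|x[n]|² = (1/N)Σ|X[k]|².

Time domain:
Σ|x[n]|² = |1|² + |-3|² + |-1|² + |-1|² = 12.0000

Frequency domain:
(1/4)Σ|X[k]|² = (1/4)(|-4|² + |2+2i|² + |4|² + |2-2i|²) = (1/4)·48.0000 = 12.0000

Both sides agree, confirming Parseval's theorem.

Σ|x[n]|² = (1/N)Σ|X[k]|² = 12.0000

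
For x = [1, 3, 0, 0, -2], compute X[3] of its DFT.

X[3] = Σ(n=0 to 4) x[n] · ω_5^(3n) where ω_5 = e^(-2πi/5)
= (1)·ω_5^0 + (3)·ω_5^3 + (0)·ω_5^6 + (0)·ω_5^9 + (-2)·ω_5^12

X[3] = 0.1910+2.9389i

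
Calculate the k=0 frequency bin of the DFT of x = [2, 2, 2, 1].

X[0] = Σ(n=0 to 3) x[n] · ω_4^0 = Σ x[n]
= (2) + (2) + (2) + (1)

X[0] = 7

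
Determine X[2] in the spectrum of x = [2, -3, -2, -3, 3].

X[2] = Σ(n=0 to 4) x[n] · ω_5^(2n) where ω_5 = e^(-2πi/5)
= (2)·ω_5^0 + (-3)·ω_5^2 + (-2)·ω_5^4 + (-3)·ω_5^6 + (3)·ω_5^8

X[2] = 0.4549+4.4778i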